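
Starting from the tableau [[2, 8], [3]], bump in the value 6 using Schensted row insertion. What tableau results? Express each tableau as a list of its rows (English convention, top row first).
[[2, 6], [3, 8]]

In row 1, 6 replaces 8 (the leftmost entry greater than 6); 8 is bumped to row 2. 8 is appended to row 2. The new tableau is [[2, 6], [3, 8]].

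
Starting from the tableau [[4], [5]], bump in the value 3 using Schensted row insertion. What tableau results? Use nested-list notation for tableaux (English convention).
In row 1, 3 replaces 4 (the leftmost entry greater than 3); 4 is bumped to row 2. In row 2, 4 replaces 5 (the leftmost entry greater than 4); 5 is bumped to row 3. 5 starts a new row 3. The new tableau is [[3], [4], [5]].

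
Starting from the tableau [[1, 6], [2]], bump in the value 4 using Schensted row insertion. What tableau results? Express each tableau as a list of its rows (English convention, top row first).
[[1, 4], [2, 6]]

In row 1, 4 replaces 6 (the leftmost entry greater than 4); 6 is bumped to row 2. 6 is appended to row 2. The new tableau is [[1, 4], [2, 6]].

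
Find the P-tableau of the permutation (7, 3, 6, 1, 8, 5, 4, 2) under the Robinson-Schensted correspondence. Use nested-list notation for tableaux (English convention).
Insert 7: appended to row 1. P = [[7]].
Insert 3: 3 bumps 7 from row 1; 7 starts row 2. P = [[3], [7]].
Insert 6: appended to row 1. P = [[3, 6], [7]].
Insert 1: 1 bumps 3 from row 1; 3 bumps 7 from row 2; 7 starts row 3. P = [[1, 6], [3], [7]].
Insert 8: appended to row 1. P = [[1, 6, 8], [3], [7]].
Insert 5: 5 bumps 6 from row 1; 6 appends to row 2. P = [[1, 5, 8], [3, 6], [7]].
Insert 4: 4 bumps 5 from row 1; 5 bumps 6 from row 2; 6 bumps 7 from row 3; 7 starts row 4. P = [[1, 4, 8], [3, 5], [6], [7]].
Insert 2: 2 bumps 4 from row 1; 4 bumps 5 from row 2; 5 bumps 6 from row 3; 6 bumps 7 from row 4; 7 starts row 5. P = [[1, 2, 8], [3, 4], [5], [6], [7]].

So P = [[1, 2, 8], [3, 4], [5], [6], [7]].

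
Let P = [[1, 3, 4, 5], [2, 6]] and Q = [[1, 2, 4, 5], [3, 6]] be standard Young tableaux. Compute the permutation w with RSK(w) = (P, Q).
2 3 1 4 6 5

Reverse the RSK construction: for i from n down to 1, find the cell of Q containing i, remove the entry at that cell from P, and reverse-bump it up through P; the value ejected from row 1 is w(i).

Step i=6: Q has 6 at row 2, column 2; remove 6 from row 2 of P and reverse-bump: 6 enters row 1 and ejects 5. So w(6) = 5. P is now [[1, 3, 4, 6], [2]].
Step i=5: Q has 5 at row 1, column 4; remove that cell from P, ejecting 6. So w(5) = 6. P is now [[1, 3, 4], [2]].
Step i=4: Q has 4 at row 1, column 3; remove that cell from P, ejecting 4. So w(4) = 4. P is now [[1, 3], [2]].
Step i=3: Q has 3 at row 2, column 1; remove 2 from row 2 of P and reverse-bump: 2 enters row 1 and ejects 1. So w(3) = 1. P is now [[2, 3]].
Step i=2: Q has 2 at row 1, column 2; remove that cell from P, ejecting 3. So w(2) = 3. P is now [[2]].
Step i=1: Q has 1 at row 1, column 1; remove that cell from P, ejecting 2. So w(1) = 2. P is now [].

So w = 2 3 1 4 6 5.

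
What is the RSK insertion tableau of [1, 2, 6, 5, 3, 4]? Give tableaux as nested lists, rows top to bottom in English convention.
Insert 1: appended to row 1. P = [[1]].
Insert 2: appended to row 1. P = [[1, 2]].
Insert 6: appended to row 1. P = [[1, 2, 6]].
Insert 5: 5 bumps 6 from row 1; 6 starts row 2. P = [[1, 2, 5], [6]].
Insert 3: 3 bumps 5 from row 1; 5 bumps 6 from row 2; 6 starts row 3. P = [[1, 2, 3], [5], [6]].
Insert 4: appended to row 1. P = [[1, 2, 3, 4], [5], [6]].

So P = [[1, 2, 3, 4], [5], [6]].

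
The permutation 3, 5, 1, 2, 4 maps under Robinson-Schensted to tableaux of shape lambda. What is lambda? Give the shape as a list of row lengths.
[3, 2]

Row-insert each entry into an empty tableau.

After inserting 3: P = [[3]].
After inserting 5: P = [[3, 5]].
After inserting 1: P = [[1, 5], [3]].
After inserting 2: P = [[1, 2], [3, 5]].
After inserting 4: P = [[1, 2, 4], [3, 5]].

The final insertion tableau P = [[1, 2, 4], [3, 5]] has shape [3, 2].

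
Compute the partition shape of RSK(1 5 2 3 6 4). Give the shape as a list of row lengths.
Row-insert each entry into an empty tableau.

After inserting 1: P = [[1]].
After inserting 5: P = [[1, 5]].
After inserting 2: P = [[1, 2], [5]].
After inserting 3: P = [[1, 2, 3], [5]].
After inserting 6: P = [[1, 2, 3, 6], [5]].
After inserting 4: P = [[1, 2, 3, 4], [5, 6]].

The final insertion tableau P = [[1, 2, 3, 4], [5, 6]] has shape [4, 2].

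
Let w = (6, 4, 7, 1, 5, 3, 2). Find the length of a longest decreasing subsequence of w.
4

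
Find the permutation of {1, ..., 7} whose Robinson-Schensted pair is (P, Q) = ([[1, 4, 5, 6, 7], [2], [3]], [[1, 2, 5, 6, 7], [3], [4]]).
Reverse the RSK construction: for i from n down to 1, find the cell of Q containing i, remove the entry at that cell from P, and reverse-bump it up through P; the value ejected from row 1 is w(i).

Step i=7: Q has 7 at row 1, column 5; remove that cell from P, ejecting 7. So w(7) = 7. P is now [[1, 4, 5, 6], [2], [3]].
Step i=6: Q has 6 at row 1, column 4; remove that cell from P, ejecting 6. So w(6) = 6. P is now [[1, 4, 5], [2], [3]].
Step i=5: Q has 5 at row 1, column 3; remove that cell from P, ejecting 5. So w(5) = 5. P is now [[1, 4], [2], [3]].
Step i=4: Q has 4 at row 3, column 1; remove 3 from row 3 of P and reverse-bump: 3 enters row 2 and ejects 2; 2 enters row 1 and ejects 1. So w(4) = 1. P is now [[2, 4], [3]].
Step i=3: Q has 3 at row 2, column 1; remove 3 from row 2 of P and reverse-bump: 3 enters row 1 and ejects 2. So w(3) = 2. P is now [[3, 4]].
Step i=2: Q has 2 at row 1, column 2; remove that cell from P, ejecting 4. So w(2) = 4. P is now [[3]].
Step i=1: Q has 1 at row 1, column 1; remove that cell from P, ejecting 3. So w(1) = 3. P is now [].

So w = 3 4 2 1 5 6 7.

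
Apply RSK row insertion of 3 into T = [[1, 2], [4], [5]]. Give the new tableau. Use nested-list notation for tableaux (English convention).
[[1, 2, 3], [4], [5]]

3 is larger than every entry of row 1, so it is appended to row 1. The new tableau is [[1, 2, 3], [4], [5]].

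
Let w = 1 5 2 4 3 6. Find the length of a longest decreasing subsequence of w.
3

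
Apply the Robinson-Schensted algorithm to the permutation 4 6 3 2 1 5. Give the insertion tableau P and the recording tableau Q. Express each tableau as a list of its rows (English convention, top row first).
P = [[1, 5], [2, 6], [3], [4]], Q = [[1, 2], [3, 6], [4], [5]]

Insert each entry of the permutation into P by Schensted row insertion, recording in Q the position of each new cell.

After inserting 4: P = [[4]].
After inserting 6: P = [[4, 6]].
After inserting 3: P = [[3, 6], [4]].
After inserting 2: P = [[2, 6], [3], [4]].
After inserting 1: P = [[1, 6], [2], [3], [4]].
After inserting 5: P = [[1, 5], [2, 6], [3], [4]].

So P = [[1, 5], [2, 6], [3], [4]], Q = [[1, 2], [3, 6], [4], [5]].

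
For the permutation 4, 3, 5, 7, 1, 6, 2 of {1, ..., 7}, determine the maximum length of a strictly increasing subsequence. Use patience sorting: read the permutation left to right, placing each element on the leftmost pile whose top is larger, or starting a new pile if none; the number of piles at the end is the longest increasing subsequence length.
4: new pile. tops = [4]
3: onto pile 1 (replacing 4). tops = [3]
5: new pile. tops = [3, 5]
7: new pile. tops = [3, 5, 7]
1: onto pile 1 (replacing 3). tops = [1, 5, 7]
6: onto pile 3 (replacing 7). tops = [1, 5, 6]
2: onto pile 2 (replacing 5). tops = [1, 2, 6]

3 piles, so the longest increasing subsequence has length 3.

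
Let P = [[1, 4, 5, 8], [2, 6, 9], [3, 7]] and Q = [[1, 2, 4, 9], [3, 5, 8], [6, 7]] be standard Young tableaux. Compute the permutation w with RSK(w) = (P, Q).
Reverse the RSK construction: for i from n down to 1, find the cell of Q containing i, remove the entry at that cell from P, and reverse-bump it up through P; the value ejected from row 1 is w(i).

Step i=9: Q has 9 at row 1, column 4; remove that cell from P, ejecting 8. So w(9) = 8. P is now [[1, 4, 5], [2, 6, 9], [3, 7]].
Step i=8: Q has 8 at row 2, column 3; remove 9 from row 2 of P and reverse-bump: 9 enters row 1 and ejects 5. So w(8) = 5. P is now [[1, 4, 9], [2, 6], [3, 7]].
Step i=7: Q has 7 at row 3, column 2; remove 7 from row 3 of P and reverse-bump: 7 enters row 2 and ejects 6; 6 enters row 1 and ejects 4. So w(7) = 4. P is now [[1, 6, 9], [2, 7], [3]].
Step i=6: Q has 6 at row 3, column 1; remove 3 from row 3 of P and reverse-bump: 3 enters row 2 and ejects 2; 2 enters row 1 and ejects 1. So w(6) = 1. P is now [[2, 6, 9], [3, 7]].
Step i=5: Q has 5 at row 2, column 2; remove 7 from row 2 of P and reverse-bump: 7 enters row 1 and ejects 6. So w(5) = 6. P is now [[2, 7, 9], [3]].
Step i=4: Q has 4 at row 1, column 3; remove that cell from P, ejecting 9. So w(4) = 9. P is now [[2, 7], [3]].
Step i=3: Q has 3 at row 2, column 1; remove 3 from row 2 of P and reverse-bump: 3 enters row 1 and ejects 2. So w(3) = 2. P is now [[3, 7]].
Step i=2: Q has 2 at row 1, column 2; remove that cell from P, ejecting 7. So w(2) = 7. P is now [[3]].
Step i=1: Q has 1 at row 1, column 1; remove that cell from P, ejecting 3. So w(1) = 3. P is now [].

So w = 3 7 2 9 6 1 4 5 8.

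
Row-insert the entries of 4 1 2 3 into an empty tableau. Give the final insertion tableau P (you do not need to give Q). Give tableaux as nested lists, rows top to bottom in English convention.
After inserting 4: P = [[4]].
After inserting 1: P = [[1], [4]].
After inserting 2: P = [[1, 2], [4]].
After inserting 3: P = [[1, 2, 3], [4]].

So P = [[1, 2, 3], [4]].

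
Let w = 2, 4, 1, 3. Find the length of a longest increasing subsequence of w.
2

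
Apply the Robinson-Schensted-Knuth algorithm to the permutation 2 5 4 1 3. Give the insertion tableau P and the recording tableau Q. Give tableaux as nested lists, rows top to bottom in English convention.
Insert each entry of the permutation into P by Schensted row insertion, recording in Q the position of each new cell.

Insert 2: appended to row 1. P = [[2]].
Insert 5: appended to row 1. P = [[2, 5]].
Insert 4: 4 bumps 5 from row 1; 5 starts row 2. P = [[2, 4], [5]].
Insert 1: 1 bumps 2 from row 1; 2 bumps 5 from row 2; 5 starts row 3. P = [[1, 4], [2], [5]].
Insert 3: 3 bumps 4 from row 1; 4 appends to row 2. P = [[1, 3], [2, 4], [5]].

So P = [[1, 3], [2, 4], [5]], Q = [[1, 2], [3, 5], [4]].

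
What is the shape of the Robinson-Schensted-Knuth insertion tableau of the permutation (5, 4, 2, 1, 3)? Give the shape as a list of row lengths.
Row-insert each entry into an empty tableau.

After inserting 5: P = [[5]].
After inserting 4: P = [[4], [5]].
After inserting 2: P = [[2], [4], [5]].
After inserting 1: P = [[1], [2], [4], [5]].
After inserting 3: P = [[1, 3], [2], [4], [5]].

The final insertion tableau P = [[1, 3], [2], [4], [5]] has shape [2, 1, 1, 1].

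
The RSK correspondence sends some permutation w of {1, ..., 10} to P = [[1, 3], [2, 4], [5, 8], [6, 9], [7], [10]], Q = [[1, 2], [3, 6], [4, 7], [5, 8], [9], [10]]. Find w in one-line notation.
7 10 6 2 1 9 8 5 4 3

Reverse the RSK construction: for i from n down to 1, find the cell of Q containing i, remove the entry at that cell from P, and reverse-bump it up through P; the value ejected from row 1 is w(i).

Step i=10: Q has 10 at row 6, column 1; remove 10 from row 6 of P and reverse-bump: 10 enters row 5 and ejects 7; 7 enters row 4 and ejects 6; 6 enters row 3 and ejects 5; 5 enters row 2 and ejects 4; 4 enters row 1 and ejects 3. So w(10) = 3. P is now [[1, 4], [2, 5], [6, 8], [7, 9], [10]].
Step i=9: Q has 9 at row 5, column 1; remove 10 from row 5 of P and reverse-bump: 10 enters row 4 and ejects 9; 9 enters row 3 and ejects 8; 8 enters row 2 and ejects 5; 5 enters row 1 and ejects 4. So w(9) = 4. P is now [[1, 5], [2, 8], [6, 9], [7, 10]].
Step i=8: Q has 8 at row 4, column 2; remove 10 from row 4 of P and reverse-bump: 10 enters row 3 and ejects 9; 9 enters row 2 and ejects 8; 8 enters row 1 and ejects 5. So w(8) = 5. P is now [[1, 8], [2, 9], [6, 10], [7]].
Step i=7: Q has 7 at row 3, column 2; remove 10 from row 3 of P and reverse-bump: 10 enters row 2 and ejects 9; 9 enters row 1 and ejects 8. So w(7) = 8. P is now [[1, 9], [2, 10], [6], [7]].
Step i=6: Q has 6 at row 2, column 2; remove 10 from row 2 of P and reverse-bump: 10 enters row 1 and ejects 9. So w(6) = 9. P is now [[1, 10], [2], [6], [7]].
Step i=5: Q has 5 at row 4, column 1; remove 7 from row 4 of P and reverse-bump: 7 enters row 3 and ejects 6; 6 enters row 2 and ejects 2; 2 enters row 1 and ejects 1. So w(5) = 1. P is now [[2, 10], [6], [7]].
Step i=4: Q has 4 at row 3, column 1; remove 7 from row 3 of P and reverse-bump: 7 enters row 2 and ejects 6; 6 enters row 1 and ejects 2. So w(4) = 2. P is now [[6, 10], [7]].
Step i=3: Q has 3 at row 2, column 1; remove 7 from row 2 of P and reverse-bump: 7 enters row 1 and ejects 6. So w(3) = 6. P is now [[7, 10]].
Step i=2: Q has 2 at row 1, column 2; remove that cell from P, ejecting 10. So w(2) = 10. P is now [[7]].
Step i=1: Q has 1 at row 1, column 1; remove that cell from P, ejecting 7. So w(1) = 7. P is now [].

So w = 7 10 6 2 1 9 8 5 4 3.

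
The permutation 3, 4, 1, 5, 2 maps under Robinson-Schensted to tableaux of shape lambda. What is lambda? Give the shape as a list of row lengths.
[3, 2]

Row-insert each entry into an empty tableau.

After inserting 3: P = [[3]].
After inserting 4: P = [[3, 4]].
After inserting 1: P = [[1, 4], [3]].
After inserting 5: P = [[1, 4, 5], [3]].
After inserting 2: P = [[1, 2, 5], [3, 4]].

The final insertion tableau P = [[1, 2, 5], [3, 4]] has shape [3, 2].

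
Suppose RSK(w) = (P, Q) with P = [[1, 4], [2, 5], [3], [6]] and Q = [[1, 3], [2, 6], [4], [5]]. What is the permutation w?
Reverse the RSK construction: for i from n down to 1, find the cell of Q containing i, remove the entry at that cell from P, and reverse-bump it up through P; the value ejected from row 1 is w(i).

Step i=6: Q has 6 at row 2, column 2; remove 5 from row 2 of P and reverse-bump: 5 enters row 1 and ejects 4. So w(6) = 4. P is now [[1, 5], [2], [3], [6]].
Step i=5: Q has 5 at row 4, column 1; remove 6 from row 4 of P and reverse-bump: 6 enters row 3 and ejects 3; 3 enters row 2 and ejects 2; 2 enters row 1 and ejects 1. So w(5) = 1. P is now [[2, 5], [3], [6]].
Step i=4: Q has 4 at row 3, column 1; remove 6 from row 3 of P and reverse-bump: 6 enters row 2 and ejects 3; 3 enters row 1 and ejects 2. So w(4) = 2. P is now [[3, 5], [6]].
Step i=3: Q has 3 at row 1, column 2; remove that cell from P, ejecting 5. So w(3) = 5. P is now [[3], [6]].
Step i=2: Q has 2 at row 2, column 1; remove 6 from row 2 of P and reverse-bump: 6 enters row 1 and ejects 3. So w(2) = 3. P is now [[6]].
Step i=1: Q has 1 at row 1, column 1; remove that cell from P, ejecting 6. So w(1) = 6. P is now [].

So w = 6 3 5 2 1 4.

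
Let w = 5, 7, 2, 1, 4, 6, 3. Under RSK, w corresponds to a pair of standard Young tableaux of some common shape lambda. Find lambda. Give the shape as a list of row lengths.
Row-insert each entry into an empty tableau.

After inserting 5: P = [[5]].
After inserting 7: P = [[5, 7]].
After inserting 2: P = [[2, 7], [5]].
After inserting 1: P = [[1, 7], [2], [5]].
After inserting 4: P = [[1, 4], [2, 7], [5]].
After inserting 6: P = [[1, 4, 6], [2, 7], [5]].
After inserting 3: P = [[1, 3, 6], [2, 4], [5, 7]].

The final insertion tableau P = [[1, 3, 6], [2, 4], [5, 7]] has shape [3, 2, 2].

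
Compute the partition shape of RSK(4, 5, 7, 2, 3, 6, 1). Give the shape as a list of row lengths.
[3, 3, 1]

Row-insert each entry into an empty tableau.

After inserting 4: P = [[4]].
After inserting 5: P = [[4, 5]].
After inserting 7: P = [[4, 5, 7]].
After inserting 2: P = [[2, 5, 7], [4]].
After inserting 3: P = [[2, 3, 7], [4, 5]].
After inserting 6: P = [[2, 3, 6], [4, 5, 7]].
After inserting 1: P = [[1, 3, 6], [2, 5, 7], [4]].

The final insertion tableau P = [[1, 3, 6], [2, 5, 7], [4]] has shape [3, 3, 1].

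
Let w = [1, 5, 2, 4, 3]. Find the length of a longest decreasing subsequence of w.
3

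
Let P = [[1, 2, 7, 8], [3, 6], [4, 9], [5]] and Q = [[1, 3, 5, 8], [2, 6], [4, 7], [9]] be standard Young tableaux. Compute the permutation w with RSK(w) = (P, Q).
5 4 6 1 9 7 3 8 2

Reverse the RSK construction: for i from n down to 1, find the cell of Q containing i, remove the entry at that cell from P, and reverse-bump it up through P; the value ejected from row 1 is w(i).

Step i=9: Q has 9 at row 4, column 1; remove 5 from row 4 of P and reverse-bump: 5 enters row 3 and ejects 4; 4 enters row 2 and ejects 3; 3 enters row 1 and ejects 2. So w(9) = 2. P is now [[1, 3, 7, 8], [4, 6], [5, 9]].
Step i=8: Q has 8 at row 1, column 4; remove that cell from P, ejecting 8. So w(8) = 8. P is now [[1, 3, 7], [4, 6], [5, 9]].
Step i=7: Q has 7 at row 3, column 2; remove 9 from row 3 of P and reverse-bump: 9 enters row 2 and ejects 6; 6 enters row 1 and ejects 3. So w(7) = 3. P is now [[1, 6, 7], [4, 9], [5]].
Step i=6: Q has 6 at row 2, column 2; remove 9 from row 2 of P and reverse-bump: 9 enters row 1 and ejects 7. So w(6) = 7. P is now [[1, 6, 9], [4], [5]].
Step i=5: Q has 5 at row 1, column 3; remove that cell from P, ejecting 9. So w(5) = 9. P is now [[1, 6], [4], [5]].
Step i=4: Q has 4 at row 3, column 1; remove 5 from row 3 of P and reverse-bump: 5 enters row 2 and ejects 4; 4 enters row 1 and ejects 1. So w(4) = 1. P is now [[4, 6], [5]].
Step i=3: Q has 3 at row 1, column 2; remove that cell from P, ejecting 6. So w(3) = 6. P is now [[4], [5]].
Step i=2: Q has 2 at row 2, column 1; remove 5 from row 2 of P and reverse-bump: 5 enters row 1 and ejects 4. So w(2) = 4. P is now [[5]].
Step i=1: Q has 1 at row 1, column 1; remove that cell from P, ejecting 5. So w(1) = 5. P is now [].

So w = 5 4 6 1 9 7 3 8 2.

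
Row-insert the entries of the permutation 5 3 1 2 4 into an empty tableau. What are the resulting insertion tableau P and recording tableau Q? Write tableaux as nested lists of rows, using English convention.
Insert each entry of the permutation into P by Schensted row insertion, recording in Q the position of each new cell.

After inserting 5: P = [[5]].
After inserting 3: P = [[3], [5]].
After inserting 1: P = [[1], [3], [5]].
After inserting 2: P = [[1, 2], [3], [5]].
After inserting 4: P = [[1, 2, 4], [3], [5]].

So P = [[1, 2, 4], [3], [5]], Q = [[1, 4, 5], [2], [3]].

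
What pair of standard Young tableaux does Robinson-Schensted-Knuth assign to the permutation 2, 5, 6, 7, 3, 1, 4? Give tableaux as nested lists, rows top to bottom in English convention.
P = [[1, 3, 4, 7], [2, 6], [5]], Q = [[1, 2, 3, 4], [5, 7], [6]]

Insert each entry of the permutation into P by Schensted row insertion, recording in Q the position of each new cell.

After inserting 2: P = [[2]].
After inserting 5: P = [[2, 5]].
After inserting 6: P = [[2, 5, 6]].
After inserting 7: P = [[2, 5, 6, 7]].
After inserting 3: P = [[2, 3, 6, 7], [5]].
After inserting 1: P = [[1, 3, 6, 7], [2], [5]].
After inserting 4: P = [[1, 3, 4, 7], [2, 6], [5]].

So P = [[1, 3, 4, 7], [2, 6], [5]], Q = [[1, 2, 3, 4], [5, 7], [6]].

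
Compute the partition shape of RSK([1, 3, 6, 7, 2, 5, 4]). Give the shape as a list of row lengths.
[4, 2, 1]

RSK row insertion gives P = [[1, 2, 4, 7], [3, 5], [6]], which has shape [4, 2, 1].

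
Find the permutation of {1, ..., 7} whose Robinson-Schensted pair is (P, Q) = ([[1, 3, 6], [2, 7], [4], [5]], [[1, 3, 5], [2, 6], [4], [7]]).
Reverse RSK: for i = n, n-1, ..., 1, locate i in Q, remove the corresponding corner cell from P, and reverse-bump its entry up through P; the value ejected from row 1 is w(i).

So w = 5 2 4 3 7 6 1.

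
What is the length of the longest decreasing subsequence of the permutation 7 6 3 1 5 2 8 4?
4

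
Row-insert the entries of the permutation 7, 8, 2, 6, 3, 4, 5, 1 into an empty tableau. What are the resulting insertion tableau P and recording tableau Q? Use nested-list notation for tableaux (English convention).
Insert each entry of the permutation into P by Schensted row insertion, recording in Q the position of each new cell.

Insert 7: appended to row 1. P = [[7]].
Insert 8: appended to row 1. P = [[7, 8]].
Insert 2: 2 bumps 7 from row 1; 7 starts row 2. P = [[2, 8], [7]].
Insert 6: 6 bumps 8 from row 1; 8 appends to row 2. P = [[2, 6], [7, 8]].
Insert 3: 3 bumps 6 from row 1; 6 bumps 7 from row 2; 7 starts row 3. P = [[2, 3], [6, 8], [7]].
Insert 4: appended to row 1. P = [[2, 3, 4], [6, 8], [7]].
Insert 5: appended to row 1. P = [[2, 3, 4, 5], [6, 8], [7]].
Insert 1: 1 bumps 2 from row 1; 2 bumps 6 from row 2; 6 bumps 7 from row 3; 7 starts row 4. P = [[1, 3, 4, 5], [2, 8], [6], [7]].

So P = [[1, 3, 4, 5], [2, 8], [6], [7]], Q = [[1, 2, 6, 7], [3, 4], [5], [8]].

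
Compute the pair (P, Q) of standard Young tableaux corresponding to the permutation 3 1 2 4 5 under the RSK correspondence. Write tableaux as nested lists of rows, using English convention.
P = [[1, 2, 4, 5], [3]], Q = [[1, 3, 4, 5], [2]]

Insert each entry of the permutation into P by Schensted row insertion, recording in Q the position of each new cell.

Insert 3: appended to row 1. P = [[3]], Q = [[1]].
Insert 1: 1 bumps 3 from row 1; 3 starts row 2. P = [[1], [3]], Q = [[1], [2]].
Insert 2: appended to row 1. P = [[1, 2], [3]], Q = [[1, 3], [2]].
Insert 4: appended to row 1. P = [[1, 2, 4], [3]], Q = [[1, 3, 4], [2]].
Insert 5: appended to row 1. P = [[1, 2, 4, 5], [3]], Q = [[1, 3, 4, 5], [2]].

So P = [[1, 2, 4, 5], [3]], Q = [[1, 3, 4, 5], [2]].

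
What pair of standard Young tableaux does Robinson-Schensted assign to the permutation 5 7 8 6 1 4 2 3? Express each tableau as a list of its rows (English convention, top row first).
Insert each entry of the permutation into P by Schensted row insertion, recording in Q the position of each new cell.

Insert 5: appended to row 1. P = [[5]].
Insert 7: appended to row 1. P = [[5, 7]].
Insert 8: appended to row 1. P = [[5, 7, 8]].
Insert 6: 6 bumps 7 from row 1; 7 starts row 2. P = [[5, 6, 8], [7]].
Insert 1: 1 bumps 5 from row 1; 5 bumps 7 from row 2; 7 starts row 3. P = [[1, 6, 8], [5], [7]].
Insert 4: 4 bumps 6 from row 1; 6 appends to row 2. P = [[1, 4, 8], [5, 6], [7]].
Insert 2: 2 bumps 4 from row 1; 4 bumps 5 from row 2; 5 bumps 7 from row 3; 7 starts row 4. P = [[1, 2, 8], [4, 6], [5], [7]].
Insert 3: 3 bumps 8 from row 1; 8 appends to row 2. P = [[1, 2, 3], [4, 6, 8], [5], [7]].

So P = [[1, 2, 3], [4, 6, 8], [5], [7]], Q = [[1, 2, 3], [4, 6, 8], [5], [7]].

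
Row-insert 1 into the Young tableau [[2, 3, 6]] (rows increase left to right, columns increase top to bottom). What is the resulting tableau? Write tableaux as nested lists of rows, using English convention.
[[1, 3, 6], [2]]

In row 1, 1 replaces 2 (the leftmost entry greater than 1); 2 is bumped to row 2. 2 starts a new row 2. The new tableau is [[1, 3, 6], [2]].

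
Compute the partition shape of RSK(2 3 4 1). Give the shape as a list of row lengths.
[3, 1]

Row-insert each entry into an empty tableau.

After inserting 2: P = [[2]].
After inserting 3: P = [[2, 3]].
After inserting 4: P = [[2, 3, 4]].
After inserting 1: P = [[1, 3, 4], [2]].

The final insertion tableau P = [[1, 3, 4], [2]] has shape [3, 1].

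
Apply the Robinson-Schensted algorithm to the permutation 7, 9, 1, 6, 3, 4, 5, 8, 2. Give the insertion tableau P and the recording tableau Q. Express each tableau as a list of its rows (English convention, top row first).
Insert each entry of the permutation into P by Schensted row insertion, recording in Q the position of each new cell.

Insert 7: appended to row 1. P = [[7]].
Insert 9: appended to row 1. P = [[7, 9]].
Insert 1: 1 bumps 7 from row 1; 7 starts row 2. P = [[1, 9], [7]].
Insert 6: 6 bumps 9 from row 1; 9 appends to row 2. P = [[1, 6], [7, 9]].
Insert 3: 3 bumps 6 from row 1; 6 bumps 7 from row 2; 7 starts row 3. P = [[1, 3], [6, 9], [7]].
Insert 4: appended to row 1. P = [[1, 3, 4], [6, 9], [7]].
Insert 5: appended to row 1. P = [[1, 3, 4, 5], [6, 9], [7]].
Insert 8: appended to row 1. P = [[1, 3, 4, 5, 8], [6, 9], [7]].
Insert 2: 2 bumps 3 from row 1; 3 bumps 6 from row 2; 6 bumps 7 from row 3; 7 starts row 4. P = [[1, 2, 4, 5, 8], [3, 9], [6], [7]].

So P = [[1, 2, 4, 5, 8], [3, 9], [6], [7]], Q = [[1, 2, 6, 7, 8], [3, 4], [5], [9]].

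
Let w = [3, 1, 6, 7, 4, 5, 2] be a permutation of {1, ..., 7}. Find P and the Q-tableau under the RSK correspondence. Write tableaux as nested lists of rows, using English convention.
Insert each entry of the permutation into P by Schensted row insertion, recording in Q the position of each new cell.

Insert 3: appended to row 1. P = [[3]].
Insert 1: 1 bumps 3 from row 1; 3 starts row 2. P = [[1], [3]].
Insert 6: appended to row 1. P = [[1, 6], [3]].
Insert 7: appended to row 1. P = [[1, 6, 7], [3]].
Insert 4: 4 bumps 6 from row 1; 6 appends to row 2. P = [[1, 4, 7], [3, 6]].
Insert 5: 5 bumps 7 from row 1; 7 appends to row 2. P = [[1, 4, 5], [3, 6, 7]].
Insert 2: 2 bumps 4 from row 1; 4 bumps 6 from row 2; 6 starts row 3. P = [[1, 2, 5], [3, 4, 7], [6]].

So P = [[1, 2, 5], [3, 4, 7], [6]], Q = [[1, 3, 4], [2, 5, 6], [7]].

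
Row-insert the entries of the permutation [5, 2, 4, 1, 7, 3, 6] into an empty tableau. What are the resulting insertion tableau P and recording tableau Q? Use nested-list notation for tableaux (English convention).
P = [[1, 3, 6], [2, 4, 7], [5]], Q = [[1, 3, 5], [2, 6, 7], [4]]

Insert each entry of the permutation into P by Schensted row insertion, recording in Q the position of each new cell.

Insert 5: appended to row 1. P = [[5]], Q = [[1]].
Insert 2: 2 bumps 5 from row 1; 5 starts row 2. P = [[2], [5]], Q = [[1], [2]].
Insert 4: appended to row 1. P = [[2, 4], [5]], Q = [[1, 3], [2]].
Insert 1: 1 bumps 2 from row 1; 2 bumps 5 from row 2; 5 starts row 3. P = [[1, 4], [2], [5]], Q = [[1, 3], [2], [4]].
Insert 7: appended to row 1. P = [[1, 4, 7], [2], [5]], Q = [[1, 3, 5], [2], [4]].
Insert 3: 3 bumps 4 from row 1; 4 appends to row 2. P = [[1, 3, 7], [2, 4], [5]], Q = [[1, 3, 5], [2, 6], [4]].
Insert 6: 6 bumps 7 from row 1; 7 appends to row 2. P = [[1, 3, 6], [2, 4, 7], [5]], Q = [[1, 3, 5], [2, 6, 7], [4]].

So P = [[1, 3, 6], [2, 4, 7], [5]], Q = [[1, 3, 5], [2, 6, 7], [4]].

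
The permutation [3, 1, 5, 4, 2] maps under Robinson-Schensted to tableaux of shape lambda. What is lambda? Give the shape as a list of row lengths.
[2, 2, 1]

Row-insert each entry into an empty tableau.

After inserting 3: P = [[3]].
After inserting 1: P = [[1], [3]].
After inserting 5: P = [[1, 5], [3]].
After inserting 4: P = [[1, 4], [3, 5]].
After inserting 2: P = [[1, 2], [3, 4], [5]].

The final insertion tableau P = [[1, 2], [3, 4], [5]] has shape [2, 2, 1].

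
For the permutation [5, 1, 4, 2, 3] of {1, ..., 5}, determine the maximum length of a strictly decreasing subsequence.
3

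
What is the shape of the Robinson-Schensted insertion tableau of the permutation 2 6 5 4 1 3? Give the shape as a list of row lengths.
[2, 2, 1, 1]

RSK row insertion gives P = [[1, 3], [2, 4], [5], [6]], which has shape [2, 2, 1, 1].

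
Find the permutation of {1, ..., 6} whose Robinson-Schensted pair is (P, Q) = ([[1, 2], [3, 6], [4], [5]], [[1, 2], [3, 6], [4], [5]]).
5 6 4 3 1 2

Reverse the RSK construction: for i from n down to 1, find the cell of Q containing i, remove the entry at that cell from P, and reverse-bump it up through P; the value ejected from row 1 is w(i).

Step i=6: Q has 6 at row 2, column 2; remove 6 from row 2 of P and reverse-bump: 6 enters row 1 and ejects 2. So w(6) = 2. P is now [[1, 6], [3], [4], [5]].
Step i=5: Q has 5 at row 4, column 1; remove 5 from row 4 of P and reverse-bump: 5 enters row 3 and ejects 4; 4 enters row 2 and ejects 3; 3 enters row 1 and ejects 1. So w(5) = 1. P is now [[3, 6], [4], [5]].
Step i=4: Q has 4 at row 3, column 1; remove 5 from row 3 of P and reverse-bump: 5 enters row 2 and ejects 4; 4 enters row 1 and ejects 3. So w(4) = 3. P is now [[4, 6], [5]].
Step i=3: Q has 3 at row 2, column 1; remove 5 from row 2 of P and reverse-bump: 5 enters row 1 and ejects 4. So w(3) = 4. P is now [[5, 6]].
Step i=2: Q has 2 at row 1, column 2; remove that cell from P, ejecting 6. So w(2) = 6. P is now [[5]].
Step i=1: Q has 1 at row 1, column 1; remove that cell from P, ejecting 5. So w(1) = 5. P is now [].

So w = 5 6 4 3 1 2.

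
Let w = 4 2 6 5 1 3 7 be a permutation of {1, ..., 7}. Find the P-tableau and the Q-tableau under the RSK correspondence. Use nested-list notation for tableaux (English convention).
P = [[1, 3, 7], [2, 5], [4, 6]], Q = [[1, 3, 7], [2, 4], [5, 6]]

Insert each entry of the permutation into P by Schensted row insertion, recording in Q the position of each new cell.

Insert 4: appended to row 1. P = [[4]].
Insert 2: 2 bumps 4 from row 1; 4 starts row 2. P = [[2], [4]].
Insert 6: appended to row 1. P = [[2, 6], [4]].
Insert 5: 5 bumps 6 from row 1; 6 appends to row 2. P = [[2, 5], [4, 6]].
Insert 1: 1 bumps 2 from row 1; 2 bumps 4 from row 2; 4 starts row 3. P = [[1, 5], [2, 6], [4]].
Insert 3: 3 bumps 5 from row 1; 5 bumps 6 from row 2; 6 appends to row 3. P = [[1, 3], [2, 5], [4, 6]].
Insert 7: appended to row 1. P = [[1, 3, 7], [2, 5], [4, 6]].

So P = [[1, 3, 7], [2, 5], [4, 6]], Q = [[1, 3, 7], [2, 4], [5, 6]].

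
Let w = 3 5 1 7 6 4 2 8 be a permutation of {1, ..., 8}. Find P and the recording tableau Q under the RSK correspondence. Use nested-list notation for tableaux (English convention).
Insert each entry of the permutation into P by Schensted row insertion, recording in Q the position of each new cell.

After inserting 3: P = [[3]].
After inserting 5: P = [[3, 5]].
After inserting 1: P = [[1, 5], [3]].
After inserting 7: P = [[1, 5, 7], [3]].
After inserting 6: P = [[1, 5, 6], [3, 7]].
After inserting 4: P = [[1, 4, 6], [3, 5], [7]].
After inserting 2: P = [[1, 2, 6], [3, 4], [5], [7]].
After inserting 8: P = [[1, 2, 6, 8], [3, 4], [5], [7]].

So P = [[1, 2, 6, 8], [3, 4], [5], [7]], Q = [[1, 2, 4, 8], [3, 5], [6], [7]].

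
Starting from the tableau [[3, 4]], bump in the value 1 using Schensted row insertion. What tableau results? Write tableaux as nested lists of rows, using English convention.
In row 1, 1 replaces 3 (the leftmost entry greater than 1); 3 is bumped to row 2. 3 starts a new row 2. The new tableau is [[1, 4], [3]].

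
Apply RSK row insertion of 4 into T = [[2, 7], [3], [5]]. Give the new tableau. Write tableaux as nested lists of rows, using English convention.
[[2, 4], [3, 7], [5]]

In row 1, 4 replaces 7 (the leftmost entry greater than 4); 7 is bumped to row 2. 7 is appended to row 2. The new tableau is [[2, 4], [3, 7], [5]].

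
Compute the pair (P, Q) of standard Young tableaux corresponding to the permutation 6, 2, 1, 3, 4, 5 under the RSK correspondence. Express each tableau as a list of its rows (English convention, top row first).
Insert each entry of the permutation into P by Schensted row insertion, recording in Q the position of each new cell.

Insert 6: appended to row 1. P = [[6]].
Insert 2: 2 bumps 6 from row 1; 6 starts row 2. P = [[2], [6]].
Insert 1: 1 bumps 2 from row 1; 2 bumps 6 from row 2; 6 starts row 3. P = [[1], [2], [6]].
Insert 3: appended to row 1. P = [[1, 3], [2], [6]].
Insert 4: appended to row 1. P = [[1, 3, 4], [2], [6]].
Insert 5: appended to row 1. P = [[1, 3, 4, 5], [2], [6]].

So P = [[1, 3, 4, 5], [2], [6]], Q = [[1, 4, 5, 6], [2], [3]].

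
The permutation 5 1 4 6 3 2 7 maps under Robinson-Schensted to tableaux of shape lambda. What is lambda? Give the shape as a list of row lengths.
RSK row insertion gives P = [[1, 2, 6, 7], [3], [4], [5]], which has shape [4, 1, 1, 1].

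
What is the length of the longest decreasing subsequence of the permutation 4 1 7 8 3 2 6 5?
3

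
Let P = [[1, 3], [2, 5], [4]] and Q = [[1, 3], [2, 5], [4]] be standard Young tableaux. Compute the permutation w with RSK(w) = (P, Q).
Reverse the RSK construction: for i from n down to 1, find the cell of Q containing i, remove the entry at that cell from P, and reverse-bump it up through P; the value ejected from row 1 is w(i).

Step i=5: Q has 5 at row 2, column 2; remove 5 from row 2 of P and reverse-bump: 5 enters row 1 and ejects 3. So w(5) = 3. P is now [[1, 5], [2], [4]].
Step i=4: Q has 4 at row 3, column 1; remove 4 from row 3 of P and reverse-bump: 4 enters row 2 and ejects 2; 2 enters row 1 and ejects 1. So w(4) = 1. P is now [[2, 5], [4]].
Step i=3: Q has 3 at row 1, column 2; remove that cell from P, ejecting 5. So w(3) = 5. P is now [[2], [4]].
Step i=2: Q has 2 at row 2, column 1; remove 4 from row 2 of P and reverse-bump: 4 enters row 1 and ejects 2. So w(2) = 2. P is now [[4]].
Step i=1: Q has 1 at row 1, column 1; remove that cell from P, ejecting 4. So w(1) = 4. P is now [].

So w = 4 2 5 1 3.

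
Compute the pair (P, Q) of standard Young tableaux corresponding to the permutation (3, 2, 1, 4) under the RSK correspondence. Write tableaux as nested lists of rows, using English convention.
P = [[1, 4], [2], [3]], Q = [[1, 4], [2], [3]]

Insert each entry of the permutation into P by Schensted row insertion, recording in Q the position of each new cell.

Insert 3: appended to row 1. P = [[3]], Q = [[1]].
Insert 2: 2 bumps 3 from row 1; 3 starts row 2. P = [[2], [3]], Q = [[1], [2]].
Insert 1: 1 bumps 2 from row 1; 2 bumps 3 from row 2; 3 starts row 3. P = [[1], [2], [3]], Q = [[1], [2], [3]].
Insert 4: appended to row 1. P = [[1, 4], [2], [3]], Q = [[1, 4], [2], [3]].

So P = [[1, 4], [2], [3]], Q = [[1, 4], [2], [3]].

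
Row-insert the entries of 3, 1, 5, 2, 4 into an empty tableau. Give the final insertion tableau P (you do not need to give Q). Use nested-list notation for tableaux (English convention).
After inserting 3: P = [[3]].
After inserting 1: P = [[1], [3]].
After inserting 5: P = [[1, 5], [3]].
After inserting 2: P = [[1, 2], [3, 5]].
After inserting 4: P = [[1, 2, 4], [3, 5]].

So P = [[1, 2, 4], [3, 5]].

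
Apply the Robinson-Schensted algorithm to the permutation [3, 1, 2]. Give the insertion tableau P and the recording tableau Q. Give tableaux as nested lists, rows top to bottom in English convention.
Insert each entry of the permutation into P by Schensted row insertion, recording in Q the position of each new cell.

After inserting 3: P = [[3]].
After inserting 1: P = [[1], [3]].
After inserting 2: P = [[1, 2], [3]].

So P = [[1, 2], [3]], Q = [[1, 3], [2]].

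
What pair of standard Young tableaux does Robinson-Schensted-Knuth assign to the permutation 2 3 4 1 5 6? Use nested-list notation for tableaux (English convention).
Insert each entry of the permutation into P by Schensted row insertion, recording in Q the position of each new cell.

After inserting 2: P = [[2]].
After inserting 3: P = [[2, 3]].
After inserting 4: P = [[2, 3, 4]].
After inserting 1: P = [[1, 3, 4], [2]].
After inserting 5: P = [[1, 3, 4, 5], [2]].
After inserting 6: P = [[1, 3, 4, 5, 6], [2]].

So P = [[1, 3, 4, 5, 6], [2]], Q = [[1, 2, 3, 5, 6], [4]].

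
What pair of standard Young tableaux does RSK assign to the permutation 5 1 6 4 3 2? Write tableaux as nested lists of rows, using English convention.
Insert each entry of the permutation into P by Schensted row insertion, recording in Q the position of each new cell.

Insert 5: appended to row 1. P = [[5]], Q = [[1]].
Insert 1: 1 bumps 5 from row 1; 5 starts row 2. P = [[1], [5]], Q = [[1], [2]].
Insert 6: appended to row 1. P = [[1, 6], [5]], Q = [[1, 3], [2]].
Insert 4: 4 bumps 6 from row 1; 6 appends to row 2. P = [[1, 4], [5, 6]], Q = [[1, 3], [2, 4]].
Insert 3: 3 bumps 4 from row 1; 4 bumps 5 from row 2; 5 starts row 3. P = [[1, 3], [4, 6], [5]], Q = [[1, 3], [2, 4], [5]].
Insert 2: 2 bumps 3 from row 1; 3 bumps 4 from row 2; 4 bumps 5 from row 3; 5 starts row 4. P = [[1, 2], [3, 6], [4], [5]], Q = [[1, 3], [2, 4], [5], [6]].

So P = [[1, 2], [3, 6], [4], [5]], Q = [[1, 3], [2, 4], [5], [6]].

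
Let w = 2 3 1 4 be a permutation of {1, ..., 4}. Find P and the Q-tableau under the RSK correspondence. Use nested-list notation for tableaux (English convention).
Insert each entry of the permutation into P by Schensted row insertion, recording in Q the position of each new cell.

After inserting 2: P = [[2]].
After inserting 3: P = [[2, 3]].
After inserting 1: P = [[1, 3], [2]].
After inserting 4: P = [[1, 3, 4], [2]].

So P = [[1, 3, 4], [2]], Q = [[1, 2, 4], [3]].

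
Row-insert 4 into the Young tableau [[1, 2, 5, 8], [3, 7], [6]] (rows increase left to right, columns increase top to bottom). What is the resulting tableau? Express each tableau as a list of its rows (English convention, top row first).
In row 1, 4 replaces 5 (the leftmost entry greater than 4); 5 is bumped to row 2. In row 2, 5 replaces 7 (the leftmost entry greater than 5); 7 is bumped to row 3. 7 is appended to row 3. The new tableau is [[1, 2, 4, 8], [3, 5], [6, 7]].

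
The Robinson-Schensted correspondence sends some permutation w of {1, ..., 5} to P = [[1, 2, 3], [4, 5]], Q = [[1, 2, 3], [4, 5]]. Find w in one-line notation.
1 4 5 2 3

Reverse the RSK construction: for i from n down to 1, find the cell of Q containing i, remove the entry at that cell from P, and reverse-bump it up through P; the value ejected from row 1 is w(i).

Step i=5: Q has 5 at row 2, column 2; remove 5 from row 2 of P and reverse-bump: 5 enters row 1 and ejects 3. So w(5) = 3. P is now [[1, 2, 5], [4]].
Step i=4: Q has 4 at row 2, column 1; remove 4 from row 2 of P and reverse-bump: 4 enters row 1 and ejects 2. So w(4) = 2. P is now [[1, 4, 5]].
Step i=3: Q has 3 at row 1, column 3; remove that cell from P, ejecting 5. So w(3) = 5. P is now [[1, 4]].
Step i=2: Q has 2 at row 1, column 2; remove that cell from P, ejecting 4. So w(2) = 4. P is now [[1]].
Step i=1: Q has 1 at row 1, column 1; remove that cell from P, ejecting 1. So w(1) = 1. P is now [].

So w = 1 4 5 2 3.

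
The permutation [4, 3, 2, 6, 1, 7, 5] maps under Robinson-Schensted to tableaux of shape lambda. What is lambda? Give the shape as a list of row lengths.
[3, 2, 1, 1]

Row-insert each entry into an empty tableau.

After inserting 4: P = [[4]].
After inserting 3: P = [[3], [4]].
After inserting 2: P = [[2], [3], [4]].
After inserting 6: P = [[2, 6], [3], [4]].
After inserting 1: P = [[1, 6], [2], [3], [4]].
After inserting 7: P = [[1, 6, 7], [2], [3], [4]].
After inserting 5: P = [[1, 5, 7], [2, 6], [3], [4]].

The final insertion tableau P = [[1, 5, 7], [2, 6], [3], [4]] has shape [3, 2, 1, 1].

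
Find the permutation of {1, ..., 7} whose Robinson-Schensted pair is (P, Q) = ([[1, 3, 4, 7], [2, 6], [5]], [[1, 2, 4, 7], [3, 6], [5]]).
2 5 3 6 1 4 7

Reverse the RSK construction: for i from n down to 1, find the cell of Q containing i, remove the entry at that cell from P, and reverse-bump it up through P; the value ejected from row 1 is w(i).

Step i=7: Q has 7 at row 1, column 4; remove that cell from P, ejecting 7. So w(7) = 7. P is now [[1, 3, 4], [2, 6], [5]].
Step i=6: Q has 6 at row 2, column 2; remove 6 from row 2 of P and reverse-bump: 6 enters row 1 and ejects 4. So w(6) = 4. P is now [[1, 3, 6], [2], [5]].
Step i=5: Q has 5 at row 3, column 1; remove 5 from row 3 of P and reverse-bump: 5 enters row 2 and ejects 2; 2 enters row 1 and ejects 1. So w(5) = 1. P is now [[2, 3, 6], [5]].
Step i=4: Q has 4 at row 1, column 3; remove that cell from P, ejecting 6. So w(4) = 6. P is now [[2, 3], [5]].
Step i=3: Q has 3 at row 2, column 1; remove 5 from row 2 of P and reverse-bump: 5 enters row 1 and ejects 3. So w(3) = 3. P is now [[2, 5]].
Step i=2: Q has 2 at row 1, column 2; remove that cell from P, ejecting 5. So w(2) = 5. P is now [[2]].
Step i=1: Q has 1 at row 1, column 1; remove that cell from P, ejecting 2. So w(1) = 2. P is now [].

So w = 2 5 3 6 1 4 7.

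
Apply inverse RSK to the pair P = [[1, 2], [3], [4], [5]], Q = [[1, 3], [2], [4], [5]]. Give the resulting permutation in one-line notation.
5 1 4 3 2

Reverse the RSK construction: for i from n down to 1, find the cell of Q containing i, remove the entry at that cell from P, and reverse-bump it up through P; the value ejected from row 1 is w(i).

Step i=5: Q has 5 at row 4, column 1; remove 5 from row 4 of P and reverse-bump: 5 enters row 3 and ejects 4; 4 enters row 2 and ejects 3; 3 enters row 1 and ejects 2. So w(5) = 2. P is now [[1, 3], [4], [5]].
Step i=4: Q has 4 at row 3, column 1; remove 5 from row 3 of P and reverse-bump: 5 enters row 2 and ejects 4; 4 enters row 1 and ejects 3. So w(4) = 3. P is now [[1, 4], [5]].
Step i=3: Q has 3 at row 1, column 2; remove that cell from P, ejecting 4. So w(3) = 4. P is now [[1], [5]].
Step i=2: Q has 2 at row 2, column 1; remove 5 from row 2 of P and reverse-bump: 5 enters row 1 and ejects 1. So w(2) = 1. P is now [[5]].
Step i=1: Q has 1 at row 1, column 1; remove that cell from P, ejecting 5. So w(1) = 5. P is now [].

So w = 5 1 4 3 2.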